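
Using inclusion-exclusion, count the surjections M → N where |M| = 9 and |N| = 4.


n = |M| = 9, k = |N| = 4. Surjections via inclusion-exclusion:
S(n,k) = Σ(-1)^i × C(k,i) × (k-i)^n, i=0 to k
i=0: (-1)^0×C(4,0)×4^9 = 262144
i=1: (-1)^1×C(4,1)×3^9 = -78732
i=2: (-1)^2×C(4,2)×2^9 = 3072
i=3: (-1)^3×C(4,3)×1^9 = -4
i=4: (-1)^4×C(4,4)×0^9 = 0
Total = 186480

Number of surjections = 186480


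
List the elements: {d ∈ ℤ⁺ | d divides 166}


Checking each candidate:
Condition: positive divisors of 166
Result = {1, 2, 83, 166}

{1, 2, 83, 166}


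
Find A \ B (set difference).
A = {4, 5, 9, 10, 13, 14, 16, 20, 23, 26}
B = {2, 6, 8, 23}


A \ B = elements in A but not in B
A = {4, 5, 9, 10, 13, 14, 16, 20, 23, 26}
B = {2, 6, 8, 23}
Remove from A any elements in B
A \ B = {4, 5, 9, 10, 13, 14, 16, 20, 26}

A \ B = {4, 5, 9, 10, 13, 14, 16, 20, 26}


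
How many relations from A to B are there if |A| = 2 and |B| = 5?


A relation from A to B is any subset of A × B.
|A × B| = 2 × 5 = 10
# relations = 2^|A × B| = 2^10 = 1024

Number of relations = 1024


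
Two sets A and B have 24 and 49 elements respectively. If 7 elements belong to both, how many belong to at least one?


|A ∪ B| = |A| + |B| - |A ∩ B|
= 24 + 49 - 7
= 66

|A ∪ B| = 66


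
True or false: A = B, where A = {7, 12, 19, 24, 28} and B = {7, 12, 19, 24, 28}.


Two sets are equal iff they have exactly the same elements.
A = {7, 12, 19, 24, 28}
B = {7, 12, 19, 24, 28}
Same elements → A = B

Yes, A = B


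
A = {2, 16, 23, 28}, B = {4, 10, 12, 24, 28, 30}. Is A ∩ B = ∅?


Disjoint means A ∩ B = ∅.
A ∩ B = {28}
A ∩ B ≠ ∅, so A and B are NOT disjoint.

No, A and B are not disjoint (A ∩ B = {28})


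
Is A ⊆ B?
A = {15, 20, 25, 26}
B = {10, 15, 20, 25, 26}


A ⊆ B means every element of A is in B.
All elements of A are in B.
So A ⊆ B.

Yes, A ⊆ B


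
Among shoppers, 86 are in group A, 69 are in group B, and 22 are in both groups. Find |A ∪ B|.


|A ∪ B| = |A| + |B| - |A ∩ B|
= 86 + 69 - 22
= 133

|A ∪ B| = 133


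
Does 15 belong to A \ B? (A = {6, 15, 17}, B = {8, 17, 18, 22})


A = {6, 15, 17}, B = {8, 17, 18, 22}
A \ B = elements in A but not in B
A \ B = {6, 15}
Checking if 15 ∈ A \ B
15 is in A \ B → True

15 ∈ A \ B


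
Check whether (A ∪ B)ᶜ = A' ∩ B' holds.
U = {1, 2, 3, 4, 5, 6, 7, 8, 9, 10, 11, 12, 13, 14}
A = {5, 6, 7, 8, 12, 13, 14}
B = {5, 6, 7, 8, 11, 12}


LHS: A ∪ B = {5, 6, 7, 8, 11, 12, 13, 14}
(A ∪ B)' = U \ (A ∪ B) = {1, 2, 3, 4, 9, 10}
A' = {1, 2, 3, 4, 9, 10, 11}, B' = {1, 2, 3, 4, 9, 10, 13, 14}
Claimed RHS: A' ∩ B' = {1, 2, 3, 4, 9, 10}
Identity is VALID: LHS = RHS = {1, 2, 3, 4, 9, 10} ✓

Identity is valid. (A ∪ B)' = A' ∩ B' = {1, 2, 3, 4, 9, 10}


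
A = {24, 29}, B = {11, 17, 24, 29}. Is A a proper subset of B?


A ⊂ B requires: A ⊆ B AND A ≠ B.
A ⊆ B? Yes
A = B? No
A ⊂ B: Yes (A is a proper subset of B)

Yes, A ⊂ B


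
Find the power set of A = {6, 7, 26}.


|A| = 3, so |P(A)| = 2^3 = 8
Enumerate subsets by cardinality (0 to 3):
∅, {6}, {7}, {26}, {6, 7}, {6, 26}, {7, 26}, {6, 7, 26}

P(A) has 8 subsets: ∅, {6}, {7}, {26}, {6, 7}, {6, 26}, {7, 26}, {6, 7, 26}


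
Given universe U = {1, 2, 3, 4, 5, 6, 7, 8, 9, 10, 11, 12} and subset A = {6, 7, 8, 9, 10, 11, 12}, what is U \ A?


Aᶜ = U \ A = elements in U but not in A
U = {1, 2, 3, 4, 5, 6, 7, 8, 9, 10, 11, 12}
A = {6, 7, 8, 9, 10, 11, 12}
Aᶜ = {1, 2, 3, 4, 5}

Aᶜ = {1, 2, 3, 4, 5}


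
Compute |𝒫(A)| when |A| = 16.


Number of subsets = 2^n
= 2^16
= 65536

|P(A)| = 65536


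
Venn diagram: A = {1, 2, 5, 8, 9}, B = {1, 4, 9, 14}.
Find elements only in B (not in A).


A = {1, 2, 5, 8, 9}
B = {1, 4, 9, 14}
Region: only in B (not in A)
Elements: {4, 14}

Elements only in B (not in A): {4, 14}


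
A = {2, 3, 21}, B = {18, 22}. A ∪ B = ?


A ∪ B = all elements in A or B (or both)
A = {2, 3, 21}
B = {18, 22}
A ∪ B = {2, 3, 18, 21, 22}

A ∪ B = {2, 3, 18, 21, 22}


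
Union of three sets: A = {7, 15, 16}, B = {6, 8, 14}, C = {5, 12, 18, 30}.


A ∪ B = {6, 7, 8, 14, 15, 16}
(A ∪ B) ∪ C = {5, 6, 7, 8, 12, 14, 15, 16, 18, 30}

A ∪ B ∪ C = {5, 6, 7, 8, 12, 14, 15, 16, 18, 30}


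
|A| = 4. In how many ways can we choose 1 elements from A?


C(n,k) = n! / (k!(n-k)!)
C(4,1) = 4! / (1!3!)
= 4

C(4,1) = 4


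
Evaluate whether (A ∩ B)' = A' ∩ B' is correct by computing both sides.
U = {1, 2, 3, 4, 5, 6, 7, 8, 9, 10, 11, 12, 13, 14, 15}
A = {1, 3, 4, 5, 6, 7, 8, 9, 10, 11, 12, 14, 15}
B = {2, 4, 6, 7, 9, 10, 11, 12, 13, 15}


LHS: A ∩ B = {4, 6, 7, 9, 10, 11, 12, 15}
(A ∩ B)' = U \ (A ∩ B) = {1, 2, 3, 5, 8, 13, 14}
A' = {2, 13}, B' = {1, 3, 5, 8, 14}
Claimed RHS: A' ∩ B' = ∅
Identity is INVALID: LHS = {1, 2, 3, 5, 8, 13, 14} but the RHS claimed here equals ∅. The correct form is (A ∩ B)' = A' ∪ B'.

Identity is invalid: (A ∩ B)' = {1, 2, 3, 5, 8, 13, 14} but A' ∩ B' = ∅. The correct De Morgan law is (A ∩ B)' = A' ∪ B'.


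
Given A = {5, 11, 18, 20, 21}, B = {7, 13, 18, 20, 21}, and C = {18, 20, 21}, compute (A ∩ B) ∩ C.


A ∩ B = {18, 20, 21}
(A ∩ B) ∩ C = {18, 20, 21}

A ∩ B ∩ C = {18, 20, 21}


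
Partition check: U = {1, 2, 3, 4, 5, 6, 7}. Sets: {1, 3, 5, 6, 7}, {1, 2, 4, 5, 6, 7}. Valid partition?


A partition requires: (1) non-empty parts, (2) pairwise disjoint, (3) union = U
Parts: {1, 3, 5, 6, 7}, {1, 2, 4, 5, 6, 7}
Union of parts: {1, 2, 3, 4, 5, 6, 7}
U = {1, 2, 3, 4, 5, 6, 7}
All non-empty? True
Pairwise disjoint? False
Covers U? True

No, not a valid partition


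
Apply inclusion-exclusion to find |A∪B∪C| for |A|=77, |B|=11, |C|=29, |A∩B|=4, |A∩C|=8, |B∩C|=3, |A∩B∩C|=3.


|A∪B∪C| = |A|+|B|+|C| - |A∩B|-|A∩C|-|B∩C| + |A∩B∩C|
= 77+11+29 - 4-8-3 + 3
= 117 - 15 + 3
= 105

|A ∪ B ∪ C| = 105


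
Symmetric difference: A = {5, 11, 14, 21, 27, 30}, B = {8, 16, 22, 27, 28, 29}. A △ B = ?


A △ B = (A \ B) ∪ (B \ A) = elements in exactly one of A or B
A \ B = {5, 11, 14, 21, 30}
B \ A = {8, 16, 22, 28, 29}
A △ B = {5, 8, 11, 14, 16, 21, 22, 28, 29, 30}

A △ B = {5, 8, 11, 14, 16, 21, 22, 28, 29, 30}


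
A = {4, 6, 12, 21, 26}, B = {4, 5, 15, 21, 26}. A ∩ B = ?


A ∩ B = elements in both A and B
A = {4, 6, 12, 21, 26}
B = {4, 5, 15, 21, 26}
A ∩ B = {4, 21, 26}

A ∩ B = {4, 21, 26}


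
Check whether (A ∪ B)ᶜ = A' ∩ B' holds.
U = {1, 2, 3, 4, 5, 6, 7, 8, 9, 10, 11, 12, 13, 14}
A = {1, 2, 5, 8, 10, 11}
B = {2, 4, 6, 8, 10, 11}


LHS: A ∪ B = {1, 2, 4, 5, 6, 8, 10, 11}
(A ∪ B)' = U \ (A ∪ B) = {3, 7, 9, 12, 13, 14}
A' = {3, 4, 6, 7, 9, 12, 13, 14}, B' = {1, 3, 5, 7, 9, 12, 13, 14}
Claimed RHS: A' ∩ B' = {3, 7, 9, 12, 13, 14}
Identity is VALID: LHS = RHS = {3, 7, 9, 12, 13, 14} ✓

Identity is valid. (A ∪ B)' = A' ∩ B' = {3, 7, 9, 12, 13, 14}


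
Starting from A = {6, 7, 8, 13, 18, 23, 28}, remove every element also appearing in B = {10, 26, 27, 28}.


A \ B = elements in A but not in B
A = {6, 7, 8, 13, 18, 23, 28}
B = {10, 26, 27, 28}
Remove from A any elements in B
A \ B = {6, 7, 8, 13, 18, 23}

A \ B = {6, 7, 8, 13, 18, 23}


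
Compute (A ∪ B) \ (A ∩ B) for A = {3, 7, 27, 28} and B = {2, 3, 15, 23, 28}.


A △ B = (A \ B) ∪ (B \ A) = elements in exactly one of A or B
A \ B = {7, 27}
B \ A = {2, 15, 23}
A △ B = {2, 7, 15, 23, 27}

A △ B = {2, 7, 15, 23, 27}


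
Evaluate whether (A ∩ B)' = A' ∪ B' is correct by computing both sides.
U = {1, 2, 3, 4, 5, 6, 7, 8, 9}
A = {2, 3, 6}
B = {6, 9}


LHS: A ∩ B = {6}
(A ∩ B)' = U \ (A ∩ B) = {1, 2, 3, 4, 5, 7, 8, 9}
A' = {1, 4, 5, 7, 8, 9}, B' = {1, 2, 3, 4, 5, 7, 8}
Claimed RHS: A' ∪ B' = {1, 2, 3, 4, 5, 7, 8, 9}
Identity is VALID: LHS = RHS = {1, 2, 3, 4, 5, 7, 8, 9} ✓

Identity is valid. (A ∩ B)' = A' ∪ B' = {1, 2, 3, 4, 5, 7, 8, 9}


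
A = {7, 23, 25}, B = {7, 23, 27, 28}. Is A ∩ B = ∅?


Disjoint means A ∩ B = ∅.
A ∩ B = {7, 23}
A ∩ B ≠ ∅, so A and B are NOT disjoint.

No, A and B are not disjoint (A ∩ B = {7, 23})


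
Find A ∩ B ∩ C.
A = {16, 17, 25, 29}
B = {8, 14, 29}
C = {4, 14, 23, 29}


A ∩ B = {29}
(A ∩ B) ∩ C = {29}

A ∩ B ∩ C = {29}


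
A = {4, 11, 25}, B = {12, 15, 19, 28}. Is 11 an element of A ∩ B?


A = {4, 11, 25}, B = {12, 15, 19, 28}
A ∩ B = elements in both A and B
A ∩ B = ∅
Checking if 11 ∈ A ∩ B
11 is not in A ∩ B → False

11 ∉ A ∩ B


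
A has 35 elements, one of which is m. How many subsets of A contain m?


Subsets of A containing m correspond to subsets of A \ {m}, which has 34 elements.
Count = 2^(n-1) = 2^34
= 17179869184

Number of subsets containing m = 17179869184


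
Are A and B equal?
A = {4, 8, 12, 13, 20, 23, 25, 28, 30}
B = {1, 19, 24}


Two sets are equal iff they have exactly the same elements.
A = {4, 8, 12, 13, 20, 23, 25, 28, 30}
B = {1, 19, 24}
Differences: {1, 4, 8, 12, 13, 19, 20, 23, 24, 25, 28, 30}
A ≠ B

No, A ≠ B


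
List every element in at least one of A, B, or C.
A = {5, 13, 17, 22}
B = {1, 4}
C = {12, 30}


A ∪ B = {1, 4, 5, 13, 17, 22}
(A ∪ B) ∪ C = {1, 4, 5, 12, 13, 17, 22, 30}

A ∪ B ∪ C = {1, 4, 5, 12, 13, 17, 22, 30}


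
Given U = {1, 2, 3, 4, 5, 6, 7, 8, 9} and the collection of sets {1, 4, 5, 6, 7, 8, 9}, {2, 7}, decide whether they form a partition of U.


A partition requires: (1) non-empty parts, (2) pairwise disjoint, (3) union = U
Parts: {1, 4, 5, 6, 7, 8, 9}, {2, 7}
Union of parts: {1, 2, 4, 5, 6, 7, 8, 9}
U = {1, 2, 3, 4, 5, 6, 7, 8, 9}
All non-empty? True
Pairwise disjoint? False
Covers U? False

No, not a valid partition


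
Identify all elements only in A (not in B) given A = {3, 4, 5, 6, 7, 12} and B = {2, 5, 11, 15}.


A = {3, 4, 5, 6, 7, 12}
B = {2, 5, 11, 15}
Region: only in A (not in B)
Elements: {3, 4, 6, 7, 12}

Elements only in A (not in B): {3, 4, 6, 7, 12}


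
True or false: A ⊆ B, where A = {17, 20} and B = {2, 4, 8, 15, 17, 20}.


A ⊆ B means every element of A is in B.
All elements of A are in B.
So A ⊆ B.

Yes, A ⊆ B


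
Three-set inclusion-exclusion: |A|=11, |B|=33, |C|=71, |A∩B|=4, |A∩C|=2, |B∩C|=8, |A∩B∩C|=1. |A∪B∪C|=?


|A∪B∪C| = |A|+|B|+|C| - |A∩B|-|A∩C|-|B∩C| + |A∩B∩C|
= 11+33+71 - 4-2-8 + 1
= 115 - 14 + 1
= 102

|A ∪ B ∪ C| = 102


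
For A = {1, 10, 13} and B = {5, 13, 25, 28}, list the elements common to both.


A ∩ B = elements in both A and B
A = {1, 10, 13}
B = {5, 13, 25, 28}
A ∩ B = {13}

A ∩ B = {13}


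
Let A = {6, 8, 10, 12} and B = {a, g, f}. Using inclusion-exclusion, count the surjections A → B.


n = |A| = 4, k = |B| = 3. Surjections via inclusion-exclusion:
S(n,k) = Σ(-1)^i × C(k,i) × (k-i)^n, i=0 to k
i=0: (-1)^0×C(3,0)×3^4 = 81
i=1: (-1)^1×C(3,1)×2^4 = -48
i=2: (-1)^2×C(3,2)×1^4 = 3
i=3: (-1)^3×C(3,3)×0^4 = 0
Total = 36

Number of surjections = 36


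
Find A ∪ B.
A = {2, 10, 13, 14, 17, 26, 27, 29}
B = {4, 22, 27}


A ∪ B = all elements in A or B (or both)
A = {2, 10, 13, 14, 17, 26, 27, 29}
B = {4, 22, 27}
A ∪ B = {2, 4, 10, 13, 14, 17, 22, 26, 27, 29}

A ∪ B = {2, 4, 10, 13, 14, 17, 22, 26, 27, 29}


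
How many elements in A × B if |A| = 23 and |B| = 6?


|A × B| = |A| × |B|
= 23 × 6
= 138

|A × B| = 138


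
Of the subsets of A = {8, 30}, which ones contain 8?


A subset of A contains 8 iff the remaining 1 elements form any subset of A \ {8}.
Count: 2^(n-1) = 2^1 = 2
Subsets containing 8: {8}, {8, 30}

Subsets containing 8 (2 total): {8}, {8, 30}


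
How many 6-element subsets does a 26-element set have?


C(n,k) = n! / (k!(n-k)!)
C(26,6) = 26! / (6!20!)
= 230230

C(26,6) = 230230


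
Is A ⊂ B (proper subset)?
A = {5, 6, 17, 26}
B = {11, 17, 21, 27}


A ⊂ B requires: A ⊆ B AND A ≠ B.
A ⊆ B? No
A ⊄ B, so A is not a proper subset.

No, A is not a proper subset of B


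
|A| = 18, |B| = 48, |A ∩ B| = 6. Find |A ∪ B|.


|A ∪ B| = |A| + |B| - |A ∩ B|
= 18 + 48 - 6
= 60

|A ∪ B| = 60


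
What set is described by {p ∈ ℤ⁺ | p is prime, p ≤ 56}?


Checking each candidate:
Condition: primes ≤ 56
Result = {2, 3, 5, 7, 11, 13, 17, 19, 23, 29, 31, 37, 41, 43, 47, 53}

{2, 3, 5, 7, 11, 13, 17, 19, 23, 29, 31, 37, 41, 43, 47, 53}


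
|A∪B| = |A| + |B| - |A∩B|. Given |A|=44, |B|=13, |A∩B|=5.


|A ∪ B| = |A| + |B| - |A ∩ B|
= 44 + 13 - 5
= 52

|A ∪ B| = 52


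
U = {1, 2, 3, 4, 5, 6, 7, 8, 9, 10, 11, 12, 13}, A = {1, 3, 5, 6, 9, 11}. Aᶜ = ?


Aᶜ = U \ A = elements in U but not in A
U = {1, 2, 3, 4, 5, 6, 7, 8, 9, 10, 11, 12, 13}
A = {1, 3, 5, 6, 9, 11}
Aᶜ = {2, 4, 7, 8, 10, 12, 13}

Aᶜ = {2, 4, 7, 8, 10, 12, 13}


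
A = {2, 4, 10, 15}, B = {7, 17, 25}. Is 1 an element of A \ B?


A = {2, 4, 10, 15}, B = {7, 17, 25}
A \ B = elements in A but not in B
A \ B = {2, 4, 10, 15}
Checking if 1 ∈ A \ B
1 is not in A \ B → False

1 ∉ A \ B


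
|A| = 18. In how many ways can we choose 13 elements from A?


C(n,k) = n! / (k!(n-k)!)
C(18,13) = 18! / (13!5!)
= 8568

C(18,13) = 8568


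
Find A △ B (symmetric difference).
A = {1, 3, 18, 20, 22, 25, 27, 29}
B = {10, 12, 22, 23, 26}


A △ B = (A \ B) ∪ (B \ A) = elements in exactly one of A or B
A \ B = {1, 3, 18, 20, 25, 27, 29}
B \ A = {10, 12, 23, 26}
A △ B = {1, 3, 10, 12, 18, 20, 23, 25, 26, 27, 29}

A △ B = {1, 3, 10, 12, 18, 20, 23, 25, 26, 27, 29}


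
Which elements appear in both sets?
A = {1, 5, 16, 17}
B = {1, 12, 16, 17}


A ∩ B = elements in both A and B
A = {1, 5, 16, 17}
B = {1, 12, 16, 17}
A ∩ B = {1, 16, 17}

A ∩ B = {1, 16, 17}


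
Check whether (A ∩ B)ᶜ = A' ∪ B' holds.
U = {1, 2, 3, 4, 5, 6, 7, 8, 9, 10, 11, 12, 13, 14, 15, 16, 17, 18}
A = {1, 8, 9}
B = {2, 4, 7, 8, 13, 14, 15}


LHS: A ∩ B = {8}
(A ∩ B)' = U \ (A ∩ B) = {1, 2, 3, 4, 5, 6, 7, 9, 10, 11, 12, 13, 14, 15, 16, 17, 18}
A' = {2, 3, 4, 5, 6, 7, 10, 11, 12, 13, 14, 15, 16, 17, 18}, B' = {1, 3, 5, 6, 9, 10, 11, 12, 16, 17, 18}
Claimed RHS: A' ∪ B' = {1, 2, 3, 4, 5, 6, 7, 9, 10, 11, 12, 13, 14, 15, 16, 17, 18}
Identity is VALID: LHS = RHS = {1, 2, 3, 4, 5, 6, 7, 9, 10, 11, 12, 13, 14, 15, 16, 17, 18} ✓

Identity is valid. (A ∩ B)' = A' ∪ B' = {1, 2, 3, 4, 5, 6, 7, 9, 10, 11, 12, 13, 14, 15, 16, 17, 18}


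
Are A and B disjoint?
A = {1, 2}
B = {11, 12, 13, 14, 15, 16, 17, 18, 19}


Disjoint means A ∩ B = ∅.
A ∩ B = ∅
A ∩ B = ∅, so A and B are disjoint.

Yes, A and B are disjoint


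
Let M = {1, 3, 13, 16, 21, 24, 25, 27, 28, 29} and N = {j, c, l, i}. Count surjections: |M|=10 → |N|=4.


n = |M| = 10, k = |N| = 4. Surjections via inclusion-exclusion:
S(n,k) = Σ(-1)^i × C(k,i) × (k-i)^n, i=0 to k
i=0: (-1)^0×C(4,0)×4^10 = 1048576
i=1: (-1)^1×C(4,1)×3^10 = -236196
i=2: (-1)^2×C(4,2)×2^10 = 6144
i=3: (-1)^3×C(4,3)×1^10 = -4
i=4: (-1)^4×C(4,4)×0^10 = 0
Total = 818520

Number of surjections = 818520


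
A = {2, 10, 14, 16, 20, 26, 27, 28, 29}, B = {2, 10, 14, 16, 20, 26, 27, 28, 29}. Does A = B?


Two sets are equal iff they have exactly the same elements.
A = {2, 10, 14, 16, 20, 26, 27, 28, 29}
B = {2, 10, 14, 16, 20, 26, 27, 28, 29}
Same elements → A = B

Yes, A = B


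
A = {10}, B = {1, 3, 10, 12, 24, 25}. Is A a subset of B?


A ⊆ B means every element of A is in B.
All elements of A are in B.
So A ⊆ B.

Yes, A ⊆ B


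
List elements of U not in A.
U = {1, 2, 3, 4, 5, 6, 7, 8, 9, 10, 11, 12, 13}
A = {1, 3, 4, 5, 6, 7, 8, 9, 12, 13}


Aᶜ = U \ A = elements in U but not in A
U = {1, 2, 3, 4, 5, 6, 7, 8, 9, 10, 11, 12, 13}
A = {1, 3, 4, 5, 6, 7, 8, 9, 12, 13}
Aᶜ = {2, 10, 11}

Aᶜ = {2, 10, 11}


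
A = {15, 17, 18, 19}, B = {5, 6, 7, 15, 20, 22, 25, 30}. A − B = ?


A \ B = elements in A but not in B
A = {15, 17, 18, 19}
B = {5, 6, 7, 15, 20, 22, 25, 30}
Remove from A any elements in B
A \ B = {17, 18, 19}

A \ B = {17, 18, 19}


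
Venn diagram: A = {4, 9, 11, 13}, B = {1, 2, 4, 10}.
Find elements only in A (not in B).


A = {4, 9, 11, 13}
B = {1, 2, 4, 10}
Region: only in A (not in B)
Elements: {9, 11, 13}

Elements only in A (not in B): {9, 11, 13}


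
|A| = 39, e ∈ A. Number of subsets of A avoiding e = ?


Subsets of A avoiding e are subsets of A \ {e}, which has 38 elements.
Count = 2^(n-1) = 2^38
= 274877906944

Number of subsets avoiding e = 274877906944


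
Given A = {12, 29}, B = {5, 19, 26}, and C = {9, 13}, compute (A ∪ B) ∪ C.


A ∪ B = {5, 12, 19, 26, 29}
(A ∪ B) ∪ C = {5, 9, 12, 13, 19, 26, 29}

A ∪ B ∪ C = {5, 9, 12, 13, 19, 26, 29}


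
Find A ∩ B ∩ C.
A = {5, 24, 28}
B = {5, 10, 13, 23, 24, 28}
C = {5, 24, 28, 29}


A ∩ B = {5, 24, 28}
(A ∩ B) ∩ C = {5, 24, 28}

A ∩ B ∩ C = {5, 24, 28}


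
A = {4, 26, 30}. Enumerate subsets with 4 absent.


A subset of A that omits 4 is a subset of A \ {4}, so there are 2^(n-1) = 2^2 = 4 of them.
Subsets excluding 4: ∅, {26}, {30}, {26, 30}

Subsets excluding 4 (4 total): ∅, {26}, {30}, {26, 30}


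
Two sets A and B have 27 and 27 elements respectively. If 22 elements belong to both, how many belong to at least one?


|A ∪ B| = |A| + |B| - |A ∩ B|
= 27 + 27 - 22
= 32

|A ∪ B| = 32


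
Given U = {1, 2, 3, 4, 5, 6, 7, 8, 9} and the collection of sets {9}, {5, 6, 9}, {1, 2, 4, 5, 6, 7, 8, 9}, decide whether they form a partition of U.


A partition requires: (1) non-empty parts, (2) pairwise disjoint, (3) union = U
Parts: {9}, {5, 6, 9}, {1, 2, 4, 5, 6, 7, 8, 9}
Union of parts: {1, 2, 4, 5, 6, 7, 8, 9}
U = {1, 2, 3, 4, 5, 6, 7, 8, 9}
All non-empty? True
Pairwise disjoint? False
Covers U? False

No, not a valid partition


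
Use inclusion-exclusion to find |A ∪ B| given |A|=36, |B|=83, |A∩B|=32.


|A ∪ B| = |A| + |B| - |A ∩ B|
= 36 + 83 - 32
= 87

|A ∪ B| = 87


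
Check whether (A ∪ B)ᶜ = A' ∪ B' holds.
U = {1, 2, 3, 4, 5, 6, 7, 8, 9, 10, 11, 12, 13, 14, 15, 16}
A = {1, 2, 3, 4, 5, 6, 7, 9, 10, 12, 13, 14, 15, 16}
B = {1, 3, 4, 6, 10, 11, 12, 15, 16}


LHS: A ∪ B = {1, 2, 3, 4, 5, 6, 7, 9, 10, 11, 12, 13, 14, 15, 16}
(A ∪ B)' = U \ (A ∪ B) = {8}
A' = {8, 11}, B' = {2, 5, 7, 8, 9, 13, 14}
Claimed RHS: A' ∪ B' = {2, 5, 7, 8, 9, 11, 13, 14}
Identity is INVALID: LHS = {8} but the RHS claimed here equals {2, 5, 7, 8, 9, 11, 13, 14}. The correct form is (A ∪ B)' = A' ∩ B'.

Identity is invalid: (A ∪ B)' = {8} but A' ∪ B' = {2, 5, 7, 8, 9, 11, 13, 14}. The correct De Morgan law is (A ∪ B)' = A' ∩ B'.


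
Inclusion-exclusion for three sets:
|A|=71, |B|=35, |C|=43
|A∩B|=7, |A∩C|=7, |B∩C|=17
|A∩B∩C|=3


|A∪B∪C| = |A|+|B|+|C| - |A∩B|-|A∩C|-|B∩C| + |A∩B∩C|
= 71+35+43 - 7-7-17 + 3
= 149 - 31 + 3
= 121

|A ∪ B ∪ C| = 121


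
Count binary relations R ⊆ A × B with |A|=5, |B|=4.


A relation from A to B is any subset of A × B.
|A × B| = 5 × 4 = 20
# relations = 2^|A × B| = 2^20 = 1048576

Number of relations = 1048576


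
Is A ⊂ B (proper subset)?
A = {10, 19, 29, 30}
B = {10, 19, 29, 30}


A ⊂ B requires: A ⊆ B AND A ≠ B.
A ⊆ B? Yes
A = B? Yes
A = B, so A is not a PROPER subset.

No, A is not a proper subset of B


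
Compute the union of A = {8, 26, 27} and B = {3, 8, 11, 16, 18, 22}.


A ∪ B = all elements in A or B (or both)
A = {8, 26, 27}
B = {3, 8, 11, 16, 18, 22}
A ∪ B = {3, 8, 11, 16, 18, 22, 26, 27}

A ∪ B = {3, 8, 11, 16, 18, 22, 26, 27}


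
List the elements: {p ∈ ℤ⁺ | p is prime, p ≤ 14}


Checking each candidate:
Condition: primes ≤ 14
Result = {2, 3, 5, 7, 11, 13}

{2, 3, 5, 7, 11, 13}


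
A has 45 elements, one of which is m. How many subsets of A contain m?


Subsets of A containing m correspond to subsets of A \ {m}, which has 44 elements.
Count = 2^(n-1) = 2^44
= 17592186044416

Number of subsets containing m = 17592186044416


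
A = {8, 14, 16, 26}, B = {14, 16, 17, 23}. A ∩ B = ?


A ∩ B = elements in both A and B
A = {8, 14, 16, 26}
B = {14, 16, 17, 23}
A ∩ B = {14, 16}

A ∩ B = {14, 16}


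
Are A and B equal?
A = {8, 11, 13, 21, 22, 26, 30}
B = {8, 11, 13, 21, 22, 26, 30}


Two sets are equal iff they have exactly the same elements.
A = {8, 11, 13, 21, 22, 26, 30}
B = {8, 11, 13, 21, 22, 26, 30}
Same elements → A = B

Yes, A = B


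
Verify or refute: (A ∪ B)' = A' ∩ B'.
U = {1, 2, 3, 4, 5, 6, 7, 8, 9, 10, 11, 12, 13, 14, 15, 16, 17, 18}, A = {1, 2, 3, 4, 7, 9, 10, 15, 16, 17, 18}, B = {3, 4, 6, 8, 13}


LHS: A ∪ B = {1, 2, 3, 4, 6, 7, 8, 9, 10, 13, 15, 16, 17, 18}
(A ∪ B)' = U \ (A ∪ B) = {5, 11, 12, 14}
A' = {5, 6, 8, 11, 12, 13, 14}, B' = {1, 2, 5, 7, 9, 10, 11, 12, 14, 15, 16, 17, 18}
Claimed RHS: A' ∩ B' = {5, 11, 12, 14}
Identity is VALID: LHS = RHS = {5, 11, 12, 14} ✓

Identity is valid. (A ∪ B)' = A' ∩ B' = {5, 11, 12, 14}


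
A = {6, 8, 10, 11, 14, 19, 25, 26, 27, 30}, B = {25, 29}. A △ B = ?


A △ B = (A \ B) ∪ (B \ A) = elements in exactly one of A or B
A \ B = {6, 8, 10, 11, 14, 19, 26, 27, 30}
B \ A = {29}
A △ B = {6, 8, 10, 11, 14, 19, 26, 27, 29, 30}

A △ B = {6, 8, 10, 11, 14, 19, 26, 27, 29, 30}


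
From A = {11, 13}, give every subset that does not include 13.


A subset of A that omits 13 is a subset of A \ {13}, so there are 2^(n-1) = 2^1 = 2 of them.
Subsets excluding 13: ∅, {11}

Subsets excluding 13 (2 total): ∅, {11}


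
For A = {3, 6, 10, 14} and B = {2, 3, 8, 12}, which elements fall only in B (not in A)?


A = {3, 6, 10, 14}
B = {2, 3, 8, 12}
Region: only in B (not in A)
Elements: {2, 8, 12}

Elements only in B (not in A): {2, 8, 12}


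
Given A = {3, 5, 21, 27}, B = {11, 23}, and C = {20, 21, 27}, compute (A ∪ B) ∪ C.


A ∪ B = {3, 5, 11, 21, 23, 27}
(A ∪ B) ∪ C = {3, 5, 11, 20, 21, 23, 27}

A ∪ B ∪ C = {3, 5, 11, 20, 21, 23, 27}


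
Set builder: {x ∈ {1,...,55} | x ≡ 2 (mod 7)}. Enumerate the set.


Checking each candidate:
Condition: x in {1,...,55} with x ≡ 2 (mod 7)
Result = {2, 9, 16, 23, 30, 37, 44, 51}

{2, 9, 16, 23, 30, 37, 44, 51}


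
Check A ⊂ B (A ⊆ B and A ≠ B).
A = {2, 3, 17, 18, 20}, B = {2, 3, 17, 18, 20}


A ⊂ B requires: A ⊆ B AND A ≠ B.
A ⊆ B? Yes
A = B? Yes
A = B, so A is not a PROPER subset.

No, A is not a proper subset of B


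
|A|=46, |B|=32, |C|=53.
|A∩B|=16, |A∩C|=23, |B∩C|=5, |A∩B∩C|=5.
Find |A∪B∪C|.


|A∪B∪C| = |A|+|B|+|C| - |A∩B|-|A∩C|-|B∩C| + |A∩B∩C|
= 46+32+53 - 16-23-5 + 5
= 131 - 44 + 5
= 92

|A ∪ B ∪ C| = 92


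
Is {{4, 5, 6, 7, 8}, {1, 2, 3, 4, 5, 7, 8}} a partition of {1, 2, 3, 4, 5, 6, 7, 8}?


A partition requires: (1) non-empty parts, (2) pairwise disjoint, (3) union = U
Parts: {4, 5, 6, 7, 8}, {1, 2, 3, 4, 5, 7, 8}
Union of parts: {1, 2, 3, 4, 5, 6, 7, 8}
U = {1, 2, 3, 4, 5, 6, 7, 8}
All non-empty? True
Pairwise disjoint? False
Covers U? True

No, not a valid partition


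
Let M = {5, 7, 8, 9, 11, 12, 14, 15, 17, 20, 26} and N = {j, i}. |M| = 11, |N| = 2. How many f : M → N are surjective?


n = |M| = 11, k = |N| = 2. Surjections via inclusion-exclusion:
S(n,k) = Σ(-1)^i × C(k,i) × (k-i)^n, i=0 to k
i=0: (-1)^0×C(2,0)×2^11 = 2048
i=1: (-1)^1×C(2,1)×1^11 = -2
i=2: (-1)^2×C(2,2)×0^11 = 0
Total = 2046

Number of surjections = 2046


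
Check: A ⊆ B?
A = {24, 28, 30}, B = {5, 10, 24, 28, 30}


A ⊆ B means every element of A is in B.
All elements of A are in B.
So A ⊆ B.

Yes, A ⊆ B


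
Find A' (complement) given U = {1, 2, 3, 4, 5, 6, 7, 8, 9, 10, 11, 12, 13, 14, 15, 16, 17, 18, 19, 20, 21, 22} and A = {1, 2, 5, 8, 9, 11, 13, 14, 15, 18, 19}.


Aᶜ = U \ A = elements in U but not in A
U = {1, 2, 3, 4, 5, 6, 7, 8, 9, 10, 11, 12, 13, 14, 15, 16, 17, 18, 19, 20, 21, 22}
A = {1, 2, 5, 8, 9, 11, 13, 14, 15, 18, 19}
Aᶜ = {3, 4, 6, 7, 10, 12, 16, 17, 20, 21, 22}

Aᶜ = {3, 4, 6, 7, 10, 12, 16, 17, 20, 21, 22}


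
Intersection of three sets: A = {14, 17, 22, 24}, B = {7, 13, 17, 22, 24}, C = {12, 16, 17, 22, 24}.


A ∩ B = {17, 22, 24}
(A ∩ B) ∩ C = {17, 22, 24}

A ∩ B ∩ C = {17, 22, 24}


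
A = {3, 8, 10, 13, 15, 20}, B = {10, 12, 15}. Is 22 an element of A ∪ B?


A = {3, 8, 10, 13, 15, 20}, B = {10, 12, 15}
A ∪ B = all elements in A or B
A ∪ B = {3, 8, 10, 12, 13, 15, 20}
Checking if 22 ∈ A ∪ B
22 is not in A ∪ B → False

22 ∉ A ∪ B


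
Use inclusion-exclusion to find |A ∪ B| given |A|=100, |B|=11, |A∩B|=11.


|A ∪ B| = |A| + |B| - |A ∩ B|
= 100 + 11 - 11
= 100

|A ∪ B| = 100


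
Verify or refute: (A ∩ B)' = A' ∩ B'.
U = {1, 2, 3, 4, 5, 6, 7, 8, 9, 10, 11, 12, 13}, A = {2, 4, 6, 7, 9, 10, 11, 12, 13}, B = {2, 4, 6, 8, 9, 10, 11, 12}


LHS: A ∩ B = {2, 4, 6, 9, 10, 11, 12}
(A ∩ B)' = U \ (A ∩ B) = {1, 3, 5, 7, 8, 13}
A' = {1, 3, 5, 8}, B' = {1, 3, 5, 7, 13}
Claimed RHS: A' ∩ B' = {1, 3, 5}
Identity is INVALID: LHS = {1, 3, 5, 7, 8, 13} but the RHS claimed here equals {1, 3, 5}. The correct form is (A ∩ B)' = A' ∪ B'.

Identity is invalid: (A ∩ B)' = {1, 3, 5, 7, 8, 13} but A' ∩ B' = {1, 3, 5}. The correct De Morgan law is (A ∩ B)' = A' ∪ B'.


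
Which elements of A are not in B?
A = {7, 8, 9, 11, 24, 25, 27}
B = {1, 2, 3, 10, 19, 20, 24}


A \ B = elements in A but not in B
A = {7, 8, 9, 11, 24, 25, 27}
B = {1, 2, 3, 10, 19, 20, 24}
Remove from A any elements in B
A \ B = {7, 8, 9, 11, 25, 27}

A \ B = {7, 8, 9, 11, 25, 27}


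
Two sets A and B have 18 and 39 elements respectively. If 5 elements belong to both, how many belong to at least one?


|A ∪ B| = |A| + |B| - |A ∩ B|
= 18 + 39 - 5
= 52

|A ∪ B| = 52


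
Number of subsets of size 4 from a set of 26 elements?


C(n,k) = n! / (k!(n-k)!)
C(26,4) = 26! / (4!22!)
= 14950

C(26,4) = 14950


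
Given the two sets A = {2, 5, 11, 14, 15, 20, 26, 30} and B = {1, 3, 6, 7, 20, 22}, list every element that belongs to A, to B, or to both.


A ∪ B = all elements in A or B (or both)
A = {2, 5, 11, 14, 15, 20, 26, 30}
B = {1, 3, 6, 7, 20, 22}
A ∪ B = {1, 2, 3, 5, 6, 7, 11, 14, 15, 20, 22, 26, 30}

A ∪ B = {1, 2, 3, 5, 6, 7, 11, 14, 15, 20, 22, 26, 30}


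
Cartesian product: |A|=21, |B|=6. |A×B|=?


|A × B| = |A| × |B|
= 21 × 6
= 126

|A × B| = 126


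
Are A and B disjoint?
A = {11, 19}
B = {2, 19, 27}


Disjoint means A ∩ B = ∅.
A ∩ B = {19}
A ∩ B ≠ ∅, so A and B are NOT disjoint.

No, A and B are not disjoint (A ∩ B = {19})


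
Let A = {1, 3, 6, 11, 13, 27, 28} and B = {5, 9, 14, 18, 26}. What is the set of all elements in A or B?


A ∪ B = all elements in A or B (or both)
A = {1, 3, 6, 11, 13, 27, 28}
B = {5, 9, 14, 18, 26}
A ∪ B = {1, 3, 5, 6, 9, 11, 13, 14, 18, 26, 27, 28}

A ∪ B = {1, 3, 5, 6, 9, 11, 13, 14, 18, 26, 27, 28}


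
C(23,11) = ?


C(n,k) = n! / (k!(n-k)!)
C(23,11) = 23! / (11!12!)
= 1352078

C(23,11) = 1352078


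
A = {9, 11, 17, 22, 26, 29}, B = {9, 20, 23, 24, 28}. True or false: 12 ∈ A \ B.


A = {9, 11, 17, 22, 26, 29}, B = {9, 20, 23, 24, 28}
A \ B = elements in A but not in B
A \ B = {11, 17, 22, 26, 29}
Checking if 12 ∈ A \ B
12 is not in A \ B → False

12 ∉ A \ B


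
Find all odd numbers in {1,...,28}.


Checking each candidate:
Condition: odd numbers in {1,...,28}
Result = {1, 3, 5, 7, 9, 11, 13, 15, 17, 19, 21, 23, 25, 27}

{1, 3, 5, 7, 9, 11, 13, 15, 17, 19, 21, 23, 25, 27}


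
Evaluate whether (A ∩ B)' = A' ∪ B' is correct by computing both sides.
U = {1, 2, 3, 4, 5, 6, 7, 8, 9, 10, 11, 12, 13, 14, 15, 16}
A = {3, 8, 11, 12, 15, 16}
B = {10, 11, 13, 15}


LHS: A ∩ B = {11, 15}
(A ∩ B)' = U \ (A ∩ B) = {1, 2, 3, 4, 5, 6, 7, 8, 9, 10, 12, 13, 14, 16}
A' = {1, 2, 4, 5, 6, 7, 9, 10, 13, 14}, B' = {1, 2, 3, 4, 5, 6, 7, 8, 9, 12, 14, 16}
Claimed RHS: A' ∪ B' = {1, 2, 3, 4, 5, 6, 7, 8, 9, 10, 12, 13, 14, 16}
Identity is VALID: LHS = RHS = {1, 2, 3, 4, 5, 6, 7, 8, 9, 10, 12, 13, 14, 16} ✓

Identity is valid. (A ∩ B)' = A' ∪ B' = {1, 2, 3, 4, 5, 6, 7, 8, 9, 10, 12, 13, 14, 16}


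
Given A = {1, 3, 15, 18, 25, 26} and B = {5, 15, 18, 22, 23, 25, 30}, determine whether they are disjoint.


Disjoint means A ∩ B = ∅.
A ∩ B = {15, 18, 25}
A ∩ B ≠ ∅, so A and B are NOT disjoint.

No, A and B are not disjoint (A ∩ B = {15, 18, 25})


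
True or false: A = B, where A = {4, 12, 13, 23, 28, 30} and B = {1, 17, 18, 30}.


Two sets are equal iff they have exactly the same elements.
A = {4, 12, 13, 23, 28, 30}
B = {1, 17, 18, 30}
Differences: {1, 4, 12, 13, 17, 18, 23, 28}
A ≠ B

No, A ≠ B


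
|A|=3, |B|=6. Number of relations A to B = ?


A relation from A to B is any subset of A × B.
|A × B| = 3 × 6 = 18
# relations = 2^|A × B| = 2^18 = 262144

Number of relations = 262144


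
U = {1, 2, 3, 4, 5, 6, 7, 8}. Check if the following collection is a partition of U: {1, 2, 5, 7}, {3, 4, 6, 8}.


A partition requires: (1) non-empty parts, (2) pairwise disjoint, (3) union = U
Parts: {1, 2, 5, 7}, {3, 4, 6, 8}
Union of parts: {1, 2, 3, 4, 5, 6, 7, 8}
U = {1, 2, 3, 4, 5, 6, 7, 8}
All non-empty? True
Pairwise disjoint? True
Covers U? True

Yes, valid partition


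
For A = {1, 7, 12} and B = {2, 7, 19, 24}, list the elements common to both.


A ∩ B = elements in both A and B
A = {1, 7, 12}
B = {2, 7, 19, 24}
A ∩ B = {7}

A ∩ B = {7}


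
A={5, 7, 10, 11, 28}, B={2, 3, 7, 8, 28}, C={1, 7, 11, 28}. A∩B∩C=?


A ∩ B = {7, 28}
(A ∩ B) ∩ C = {7, 28}

A ∩ B ∩ C = {7, 28}


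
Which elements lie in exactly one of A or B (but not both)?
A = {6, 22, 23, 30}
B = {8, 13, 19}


A △ B = (A \ B) ∪ (B \ A) = elements in exactly one of A or B
A \ B = {6, 22, 23, 30}
B \ A = {8, 13, 19}
A △ B = {6, 8, 13, 19, 22, 23, 30}

A △ B = {6, 8, 13, 19, 22, 23, 30}


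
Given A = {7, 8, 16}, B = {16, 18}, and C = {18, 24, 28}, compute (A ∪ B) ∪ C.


A ∪ B = {7, 8, 16, 18}
(A ∪ B) ∪ C = {7, 8, 16, 18, 24, 28}

A ∪ B ∪ C = {7, 8, 16, 18, 24, 28}


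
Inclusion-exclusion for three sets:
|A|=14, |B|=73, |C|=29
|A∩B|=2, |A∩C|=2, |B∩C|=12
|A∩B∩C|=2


|A∪B∪C| = |A|+|B|+|C| - |A∩B|-|A∩C|-|B∩C| + |A∩B∩C|
= 14+73+29 - 2-2-12 + 2
= 116 - 16 + 2
= 102

|A ∪ B ∪ C| = 102


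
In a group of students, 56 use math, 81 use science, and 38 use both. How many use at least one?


|A ∪ B| = |A| + |B| - |A ∩ B|
= 56 + 81 - 38
= 99

|A ∪ B| = 99


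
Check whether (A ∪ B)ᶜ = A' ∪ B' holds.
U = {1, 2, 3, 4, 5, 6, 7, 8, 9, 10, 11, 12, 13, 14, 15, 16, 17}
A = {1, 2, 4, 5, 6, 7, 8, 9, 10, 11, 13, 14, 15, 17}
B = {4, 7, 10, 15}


LHS: A ∪ B = {1, 2, 4, 5, 6, 7, 8, 9, 10, 11, 13, 14, 15, 17}
(A ∪ B)' = U \ (A ∪ B) = {3, 12, 16}
A' = {3, 12, 16}, B' = {1, 2, 3, 5, 6, 8, 9, 11, 12, 13, 14, 16, 17}
Claimed RHS: A' ∪ B' = {1, 2, 3, 5, 6, 8, 9, 11, 12, 13, 14, 16, 17}
Identity is INVALID: LHS = {3, 12, 16} but the RHS claimed here equals {1, 2, 3, 5, 6, 8, 9, 11, 12, 13, 14, 16, 17}. The correct form is (A ∪ B)' = A' ∩ B'.

Identity is invalid: (A ∪ B)' = {3, 12, 16} but A' ∪ B' = {1, 2, 3, 5, 6, 8, 9, 11, 12, 13, 14, 16, 17}. The correct De Morgan law is (A ∪ B)' = A' ∩ B'.


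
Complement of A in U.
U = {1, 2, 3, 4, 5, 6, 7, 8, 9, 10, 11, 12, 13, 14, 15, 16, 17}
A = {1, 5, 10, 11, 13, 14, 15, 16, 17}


Aᶜ = U \ A = elements in U but not in A
U = {1, 2, 3, 4, 5, 6, 7, 8, 9, 10, 11, 12, 13, 14, 15, 16, 17}
A = {1, 5, 10, 11, 13, 14, 15, 16, 17}
Aᶜ = {2, 3, 4, 6, 7, 8, 9, 12}

Aᶜ = {2, 3, 4, 6, 7, 8, 9, 12}


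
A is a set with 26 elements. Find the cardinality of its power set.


Number of subsets = 2^n
= 2^26
= 67108864

|P(A)| = 67108864


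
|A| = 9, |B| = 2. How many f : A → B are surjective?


n = |A| = 9, k = |B| = 2. Surjections via inclusion-exclusion:
S(n,k) = Σ(-1)^i × C(k,i) × (k-i)^n, i=0 to k
i=0: (-1)^0×C(2,0)×2^9 = 512
i=1: (-1)^1×C(2,1)×1^9 = -2
i=2: (-1)^2×C(2,2)×0^9 = 0
Total = 510

Number of surjections = 510


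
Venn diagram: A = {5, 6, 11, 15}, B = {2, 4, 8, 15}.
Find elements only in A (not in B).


A = {5, 6, 11, 15}
B = {2, 4, 8, 15}
Region: only in A (not in B)
Elements: {5, 6, 11}

Elements only in A (not in B): {5, 6, 11}


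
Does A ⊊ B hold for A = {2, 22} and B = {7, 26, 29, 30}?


A ⊂ B requires: A ⊆ B AND A ≠ B.
A ⊆ B? No
A ⊄ B, so A is not a proper subset.

No, A is not a proper subset of B


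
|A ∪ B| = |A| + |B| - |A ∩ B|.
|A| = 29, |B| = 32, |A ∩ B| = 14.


|A ∪ B| = |A| + |B| - |A ∩ B|
= 29 + 32 - 14
= 47

|A ∪ B| = 47


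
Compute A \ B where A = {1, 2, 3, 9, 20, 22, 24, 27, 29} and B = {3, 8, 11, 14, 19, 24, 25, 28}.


A \ B = elements in A but not in B
A = {1, 2, 3, 9, 20, 22, 24, 27, 29}
B = {3, 8, 11, 14, 19, 24, 25, 28}
Remove from A any elements in B
A \ B = {1, 2, 9, 20, 22, 27, 29}

A \ B = {1, 2, 9, 20, 22, 27, 29}


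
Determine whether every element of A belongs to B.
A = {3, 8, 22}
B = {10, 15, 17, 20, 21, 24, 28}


A ⊆ B means every element of A is in B.
Elements in A not in B: {3, 8, 22}
So A ⊄ B.

No, A ⊄ B


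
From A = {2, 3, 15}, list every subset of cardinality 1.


|A| = 3, so A has C(3,1) = 3 subsets of size 1.
Enumerate by choosing 1 elements from A at a time:
{2}, {3}, {15}

1-element subsets (3 total): {2}, {3}, {15}


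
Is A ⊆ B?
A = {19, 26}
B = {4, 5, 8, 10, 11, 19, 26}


A ⊆ B means every element of A is in B.
All elements of A are in B.
So A ⊆ B.

Yes, A ⊆ B


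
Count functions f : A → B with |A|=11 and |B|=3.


Each of |A| = 11 inputs maps to any of |B| = 3 outputs.
# functions = |B|^|A| = 3^11
= 177147

Number of functions = 177147


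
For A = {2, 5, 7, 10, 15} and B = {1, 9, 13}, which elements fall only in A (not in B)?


A = {2, 5, 7, 10, 15}
B = {1, 9, 13}
Region: only in A (not in B)
Elements: {2, 5, 7, 10, 15}

Elements only in A (not in B): {2, 5, 7, 10, 15}


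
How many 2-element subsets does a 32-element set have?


C(n,k) = n! / (k!(n-k)!)
C(32,2) = 32! / (2!30!)
= 496

C(32,2) = 496


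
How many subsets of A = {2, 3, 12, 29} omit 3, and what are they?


A subset of A that omits 3 is a subset of A \ {3}, so there are 2^(n-1) = 2^3 = 8 of them.
Subsets excluding 3: ∅, {2}, {12}, {29}, {2, 12}, {2, 29}, {12, 29}, {2, 12, 29}

Subsets excluding 3 (8 total): ∅, {2}, {12}, {29}, {2, 12}, {2, 29}, {12, 29}, {2, 12, 29}


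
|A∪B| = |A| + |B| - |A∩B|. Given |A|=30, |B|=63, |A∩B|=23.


|A ∪ B| = |A| + |B| - |A ∩ B|
= 30 + 63 - 23
= 70

|A ∪ B| = 70


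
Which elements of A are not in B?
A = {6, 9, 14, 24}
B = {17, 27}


A \ B = elements in A but not in B
A = {6, 9, 14, 24}
B = {17, 27}
Remove from A any elements in B
A \ B = {6, 9, 14, 24}

A \ B = {6, 9, 14, 24}


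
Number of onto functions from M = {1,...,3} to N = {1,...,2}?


n = |M| = 3, k = |N| = 2. Surjections via inclusion-exclusion:
S(n,k) = Σ(-1)^i × C(k,i) × (k-i)^n, i=0 to k
i=0: (-1)^0×C(2,0)×2^3 = 8
i=1: (-1)^1×C(2,1)×1^3 = -2
i=2: (-1)^2×C(2,2)×0^3 = 0
Total = 6

Number of surjections = 6


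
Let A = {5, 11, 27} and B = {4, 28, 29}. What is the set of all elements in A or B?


A ∪ B = all elements in A or B (or both)
A = {5, 11, 27}
B = {4, 28, 29}
A ∪ B = {4, 5, 11, 27, 28, 29}

A ∪ B = {4, 5, 11, 27, 28, 29}


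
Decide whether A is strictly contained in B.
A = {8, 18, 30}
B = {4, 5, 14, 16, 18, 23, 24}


A ⊂ B requires: A ⊆ B AND A ≠ B.
A ⊆ B? No
A ⊄ B, so A is not a proper subset.

No, A is not a proper subset of B


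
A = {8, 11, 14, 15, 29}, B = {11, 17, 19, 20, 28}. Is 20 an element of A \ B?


A = {8, 11, 14, 15, 29}, B = {11, 17, 19, 20, 28}
A \ B = elements in A but not in B
A \ B = {8, 14, 15, 29}
Checking if 20 ∈ A \ B
20 is not in A \ B → False

20 ∉ A \ B


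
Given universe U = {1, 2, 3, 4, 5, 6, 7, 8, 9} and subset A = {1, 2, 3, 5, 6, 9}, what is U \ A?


Aᶜ = U \ A = elements in U but not in A
U = {1, 2, 3, 4, 5, 6, 7, 8, 9}
A = {1, 2, 3, 5, 6, 9}
Aᶜ = {4, 7, 8}

Aᶜ = {4, 7, 8}


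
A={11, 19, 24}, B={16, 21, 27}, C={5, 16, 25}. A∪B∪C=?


A ∪ B = {11, 16, 19, 21, 24, 27}
(A ∪ B) ∪ C = {5, 11, 16, 19, 21, 24, 25, 27}

A ∪ B ∪ C = {5, 11, 16, 19, 21, 24, 25, 27}


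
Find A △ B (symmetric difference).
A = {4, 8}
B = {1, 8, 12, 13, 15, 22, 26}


A △ B = (A \ B) ∪ (B \ A) = elements in exactly one of A or B
A \ B = {4}
B \ A = {1, 12, 13, 15, 22, 26}
A △ B = {1, 4, 12, 13, 15, 22, 26}

A △ B = {1, 4, 12, 13, 15, 22, 26}


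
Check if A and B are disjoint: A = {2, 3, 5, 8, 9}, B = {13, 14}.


Disjoint means A ∩ B = ∅.
A ∩ B = ∅
A ∩ B = ∅, so A and B are disjoint.

Yes, A and B are disjoint


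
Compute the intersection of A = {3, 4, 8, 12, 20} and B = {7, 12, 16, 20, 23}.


A ∩ B = elements in both A and B
A = {3, 4, 8, 12, 20}
B = {7, 12, 16, 20, 23}
A ∩ B = {12, 20}

A ∩ B = {12, 20}


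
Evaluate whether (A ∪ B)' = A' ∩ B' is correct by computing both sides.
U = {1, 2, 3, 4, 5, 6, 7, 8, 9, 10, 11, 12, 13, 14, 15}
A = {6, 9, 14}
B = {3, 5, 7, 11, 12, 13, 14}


LHS: A ∪ B = {3, 5, 6, 7, 9, 11, 12, 13, 14}
(A ∪ B)' = U \ (A ∪ B) = {1, 2, 4, 8, 10, 15}
A' = {1, 2, 3, 4, 5, 7, 8, 10, 11, 12, 13, 15}, B' = {1, 2, 4, 6, 8, 9, 10, 15}
Claimed RHS: A' ∩ B' = {1, 2, 4, 8, 10, 15}
Identity is VALID: LHS = RHS = {1, 2, 4, 8, 10, 15} ✓

Identity is valid. (A ∪ B)' = A' ∩ B' = {1, 2, 4, 8, 10, 15}


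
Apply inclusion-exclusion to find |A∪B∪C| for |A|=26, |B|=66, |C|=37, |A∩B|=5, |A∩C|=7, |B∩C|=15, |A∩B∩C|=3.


|A∪B∪C| = |A|+|B|+|C| - |A∩B|-|A∩C|-|B∩C| + |A∩B∩C|
= 26+66+37 - 5-7-15 + 3
= 129 - 27 + 3
= 105

|A ∪ B ∪ C| = 105


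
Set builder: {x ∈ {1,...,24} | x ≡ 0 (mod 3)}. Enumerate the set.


Checking each candidate:
Condition: x in {1,...,24} with x ≡ 0 (mod 3)
Result = {3, 6, 9, 12, 15, 18, 21, 24}

{3, 6, 9, 12, 15, 18, 21, 24}


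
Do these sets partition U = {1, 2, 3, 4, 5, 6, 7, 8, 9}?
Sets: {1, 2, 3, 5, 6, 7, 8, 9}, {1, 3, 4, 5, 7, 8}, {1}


A partition requires: (1) non-empty parts, (2) pairwise disjoint, (3) union = U
Parts: {1, 2, 3, 5, 6, 7, 8, 9}, {1, 3, 4, 5, 7, 8}, {1}
Union of parts: {1, 2, 3, 4, 5, 6, 7, 8, 9}
U = {1, 2, 3, 4, 5, 6, 7, 8, 9}
All non-empty? True
Pairwise disjoint? False
Covers U? True

No, not a valid partition


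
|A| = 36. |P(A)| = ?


Number of subsets = 2^n
= 2^36
= 68719476736

|P(A)| = 68719476736


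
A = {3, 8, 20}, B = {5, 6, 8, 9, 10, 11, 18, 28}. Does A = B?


Two sets are equal iff they have exactly the same elements.
A = {3, 8, 20}
B = {5, 6, 8, 9, 10, 11, 18, 28}
Differences: {3, 5, 6, 9, 10, 11, 18, 20, 28}
A ≠ B

No, A ≠ B


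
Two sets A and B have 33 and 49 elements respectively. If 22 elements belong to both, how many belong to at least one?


|A ∪ B| = |A| + |B| - |A ∩ B|
= 33 + 49 - 22
= 60

|A ∪ B| = 60


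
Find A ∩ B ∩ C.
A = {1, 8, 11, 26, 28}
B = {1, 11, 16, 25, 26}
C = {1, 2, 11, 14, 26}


A ∩ B = {1, 11, 26}
(A ∩ B) ∩ C = {1, 11, 26}

A ∩ B ∩ C = {1, 11, 26}


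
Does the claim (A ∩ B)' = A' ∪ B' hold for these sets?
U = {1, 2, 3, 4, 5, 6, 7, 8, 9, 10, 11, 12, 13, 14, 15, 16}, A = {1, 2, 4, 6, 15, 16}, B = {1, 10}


LHS: A ∩ B = {1}
(A ∩ B)' = U \ (A ∩ B) = {2, 3, 4, 5, 6, 7, 8, 9, 10, 11, 12, 13, 14, 15, 16}
A' = {3, 5, 7, 8, 9, 10, 11, 12, 13, 14}, B' = {2, 3, 4, 5, 6, 7, 8, 9, 11, 12, 13, 14, 15, 16}
Claimed RHS: A' ∪ B' = {2, 3, 4, 5, 6, 7, 8, 9, 10, 11, 12, 13, 14, 15, 16}
Identity is VALID: LHS = RHS = {2, 3, 4, 5, 6, 7, 8, 9, 10, 11, 12, 13, 14, 15, 16} ✓

Identity is valid. (A ∩ B)' = A' ∪ B' = {2, 3, 4, 5, 6, 7, 8, 9, 10, 11, 12, 13, 14, 15, 16}
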